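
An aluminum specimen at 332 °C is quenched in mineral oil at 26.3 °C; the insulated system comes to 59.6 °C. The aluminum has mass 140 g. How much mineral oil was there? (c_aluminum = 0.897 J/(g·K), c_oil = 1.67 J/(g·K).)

Taking heat into each body as positive, Σ m c ΔT = 0:
140·0.897·(59.6 − 332) + m·1.67·(59.6 − 26.3) = 0
55.61 m = 34208
m = 34208/55.61 ≈ 615.1 g

m ≈ 615 g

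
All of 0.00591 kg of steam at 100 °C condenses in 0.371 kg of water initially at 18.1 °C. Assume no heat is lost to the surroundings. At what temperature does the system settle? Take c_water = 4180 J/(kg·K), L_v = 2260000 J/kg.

T_f ≈ 27.9 °C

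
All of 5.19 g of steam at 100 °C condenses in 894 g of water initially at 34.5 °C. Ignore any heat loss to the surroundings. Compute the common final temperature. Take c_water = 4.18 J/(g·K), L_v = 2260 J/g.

Energy conservation, ΣQ = 0:
condense steam: −5.19×2260 = −11729
  condensate cools 100→T: 5.19×4.18×(T − 100) = 21.69(T − 100)
  original water: 3736.9(T − 34.5)
3758.6 T = 11729 + 2169.4 + 128924 = 142823
T ≈ 38.00 °C, under the boiling point, so the assumption holds.

T_f ≈ 38.0 °C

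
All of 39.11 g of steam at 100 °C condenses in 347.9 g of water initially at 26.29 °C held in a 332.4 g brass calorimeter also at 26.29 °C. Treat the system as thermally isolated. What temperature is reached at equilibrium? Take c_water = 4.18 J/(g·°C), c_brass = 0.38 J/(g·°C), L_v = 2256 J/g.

T_f ≈ 83.8 °C

Net heat exchanged in the isolated system is zero:
latent heat released on condensation: 39.11·2256 = 88232; condensed water 100 °C→T: 163.48(T − 100); water warms: 347.9·4.18·(T − 26.29) = 1454.2(T − 26.29); cup: 126.31(T − 26.29)
1744 T = 88232 + 16348 + 41552 = 146132
T ≈ 83.79 °C, under the boiling point, so the assumption holds.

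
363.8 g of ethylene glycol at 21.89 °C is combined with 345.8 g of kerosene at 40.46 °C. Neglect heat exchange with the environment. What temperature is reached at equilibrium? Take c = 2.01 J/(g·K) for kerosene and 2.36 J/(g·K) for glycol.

T_f ≈ 30.2 °C

Energy conservation, ΣQ = 0:
345.8*2.01*(T − 40.46) + 363.8*2.36*(T − 21.89) = 0
1553.6 T = 46916
T = 46916 / 1553.6 = 30.2 °C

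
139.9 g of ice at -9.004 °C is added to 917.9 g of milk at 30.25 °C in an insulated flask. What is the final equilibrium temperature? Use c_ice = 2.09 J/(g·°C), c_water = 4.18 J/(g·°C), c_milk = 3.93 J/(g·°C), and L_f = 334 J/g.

T_f ≈ 14.3 °C

Setting the total heat transfer to zero:
warm ice to 0 °C: 139.9×2.09×(0 − (-9.004)) = 2632.7; latent heat to melt: 139.9×334 = 46727; warm the meltwater: 584.78 T; milk cools: 917.9×3.93×(T − 30.25) = 3607.3(T − 30.25)
4192.1 T = 109122 − 49359 = 59763
T ≈ 14.26 °C (positive, so assuming full melt was valid).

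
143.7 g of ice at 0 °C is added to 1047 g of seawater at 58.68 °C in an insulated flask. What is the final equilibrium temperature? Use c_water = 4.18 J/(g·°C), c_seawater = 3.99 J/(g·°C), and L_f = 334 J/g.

T_f ≈ 41.3 °C

Heat gained plus heat lost sum to zero:
melt ice: 143.7×334 = 47996; warm the meltwater: 600.67 T; seawater: 4177.5(T − 58.68)
4778.2 T = 245137 − 47996 = 197142
T ≈ 41.26 °C (positive, so assuming full melt was valid).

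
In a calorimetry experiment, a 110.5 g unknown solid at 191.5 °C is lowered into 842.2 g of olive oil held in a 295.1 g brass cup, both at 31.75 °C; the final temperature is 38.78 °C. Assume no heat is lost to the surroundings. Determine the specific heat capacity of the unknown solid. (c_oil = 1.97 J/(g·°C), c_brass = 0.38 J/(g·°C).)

c ≈ 0.738 J/(g·°C)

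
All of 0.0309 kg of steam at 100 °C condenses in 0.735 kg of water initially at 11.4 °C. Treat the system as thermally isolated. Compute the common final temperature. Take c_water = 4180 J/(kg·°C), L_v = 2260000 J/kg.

Let T be the final temperature. ΣQ_i = 0:
steam→water at 100 °C releases m L_v = 0.0309·2260000 = 69834; condensed water 100 °C→T: 129.16(T − 100); water warms: 0.735·4180·(T − 11.4) = 3072.3(T − 11.4)
3201.5 T = 69834 + 12916 + 35024 = 117774
T ≈ 36.79 °C — below 100 °C, confirming all the steam condensed.

T_f ≈ 36.8 °C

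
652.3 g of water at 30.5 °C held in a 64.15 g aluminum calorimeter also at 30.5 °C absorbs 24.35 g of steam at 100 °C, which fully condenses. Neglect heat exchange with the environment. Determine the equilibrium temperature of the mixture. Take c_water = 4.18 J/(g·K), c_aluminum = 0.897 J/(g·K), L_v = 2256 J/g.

Energy conservation, ΣQ = 0:
steam→water at 100 °C releases m L_v = 24.35·2256 = 54934; condensate cools 100→T: 24.35·4.18·(T − 100) = 101.78(T − 100); original water: 2726.6(T − 30.5); cup: 57.54(T − 30.5)
2885.9 T = 54934 + 10178 + 84917 = 150029
T ≈ 51.99 °C — below 100 °C, confirming all the steam condensed.

T_f ≈ 52.0 °C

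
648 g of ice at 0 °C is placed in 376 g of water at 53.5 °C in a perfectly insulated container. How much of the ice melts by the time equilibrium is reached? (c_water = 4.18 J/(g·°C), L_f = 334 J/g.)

Heat available from the water dropping to 0 °C: 376·4.18·53.5 = 84085 J.
Fully melting the ice requires m_ice L_f = 648·334 = 216432 J.
Since 84085 < 216432 J, not all the ice melts; equilibrium is at 0 °C.
Mass melted = 84085/334 ≈ 251.8 g.

m_melted ≈ 252 g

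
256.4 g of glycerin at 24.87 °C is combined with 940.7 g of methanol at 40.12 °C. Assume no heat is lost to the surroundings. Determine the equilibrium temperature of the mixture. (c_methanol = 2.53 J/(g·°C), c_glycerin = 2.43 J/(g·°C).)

T_f ≈ 37.0 °C

Let T be the final temperature. ΣQ_i = 0:
940.7×2.53×(T − 40.12) + 256.4×2.43×(T − 24.87) = 0
2380(T − 40.12) + 623.05(T − 24.87) = 0
3003 T = 110980
T ≈ 36.96 °C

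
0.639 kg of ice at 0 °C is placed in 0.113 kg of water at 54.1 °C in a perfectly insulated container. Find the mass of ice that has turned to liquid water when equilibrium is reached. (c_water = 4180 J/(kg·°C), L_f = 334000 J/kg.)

m_melted ≈ 0.0765 kg

Cooling the water to 0 °C releases 0.113·4180·54.1 = 25554 J.
Fully melting the ice requires m_ice L_f = 0.639·334000 = 213426 J.
That's not enough to melt it all — equilibrium is at 0 °C with ice remaining.
Mass melted = 25554/334000 ≈ 0.07651 kg.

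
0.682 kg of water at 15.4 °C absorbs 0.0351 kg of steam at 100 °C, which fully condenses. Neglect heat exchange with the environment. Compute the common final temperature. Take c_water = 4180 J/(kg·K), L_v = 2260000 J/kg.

Conservation of energy gives ΣQ = 0:
steam→water at 100 °C releases m L_v = 0.0351×2260000 = 79326; condensate cools 100→T: 0.0351×4180×(T − 100) = 146.72(T − 100); water warms: 0.682×4180×(T − 15.4) = 2850.8(T − 15.4)
2997.5 T = 79326 + 14672 + 43902 = 137900
T ≈ 46.01 °C, under the boiling point, so the assumption holds.

T_f ≈ 46.0 °C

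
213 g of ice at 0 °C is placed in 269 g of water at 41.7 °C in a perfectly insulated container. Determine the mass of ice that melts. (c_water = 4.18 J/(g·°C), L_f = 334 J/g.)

m_melted ≈ 140 g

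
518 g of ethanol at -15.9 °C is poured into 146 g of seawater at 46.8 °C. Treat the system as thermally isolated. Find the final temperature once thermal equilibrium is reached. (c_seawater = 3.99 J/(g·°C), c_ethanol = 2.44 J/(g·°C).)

T_f ≈ 3.9 °C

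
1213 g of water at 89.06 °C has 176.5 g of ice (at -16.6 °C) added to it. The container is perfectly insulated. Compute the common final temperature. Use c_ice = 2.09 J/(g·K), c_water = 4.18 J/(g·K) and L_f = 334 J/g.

T_f ≈ 66.5 °C

Net heat exchanged in the isolated system is zero:
ice -16.6→0 °C: 176.5×2.09×16.6 = 6123.5; melt ice: 176.5×334 = 58951; meltwater 0→T: 176.5×4.18×T = 737.77 T; water: 5070.3(T − 89.06)
5808.1 T = 451564 − 65074 = 386490
T ≈ 66.54 °C — above 0 °C, consistent with complete melting.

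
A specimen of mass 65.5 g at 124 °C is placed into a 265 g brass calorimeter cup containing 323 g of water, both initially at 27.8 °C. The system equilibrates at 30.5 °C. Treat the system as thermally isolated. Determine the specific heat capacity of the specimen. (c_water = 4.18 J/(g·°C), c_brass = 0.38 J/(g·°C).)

Setting the total heat transfer to zero:
65.5·c·(30.5 − 124) + 323·4.18·(30.5 − 27.8) + 265·0.38·(30.5 − 27.8) = 0
-6124.2 c = -3917.3
c = -3917.3/-6124.2 ≈ 0.6396 J/(g·°C)

c ≈ 0.64 J/(g·°C)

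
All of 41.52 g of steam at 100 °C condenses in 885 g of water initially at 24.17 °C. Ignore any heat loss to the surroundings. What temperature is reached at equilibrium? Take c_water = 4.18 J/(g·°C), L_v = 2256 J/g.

Heat gained plus heat lost sum to zero:
condense steam: −41.52·2256 = −93669
  condensed water 100 °C→T: 173.55(T − 100)
  original water: 3699.3(T − 24.17)
3872.9 T = 93669 + 17355 + 89412 = 200437
T ≈ 51.75 °C, under the boiling point, so the assumption holds.

T_f ≈ 51.8 °C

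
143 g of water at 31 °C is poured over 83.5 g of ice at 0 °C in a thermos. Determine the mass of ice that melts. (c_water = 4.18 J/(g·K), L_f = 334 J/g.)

Water can give up m c ΔT = 143·4.18·31 = 18530 J before reaching 0 °C.
Fully melting the ice requires m_ice L_f = 83.5·334 = 27889 J.
Since 18530 < 27889 J, not all the ice melts; equilibrium is at 0 °C.
Mass melted = 18530/334 ≈ 55.48 g.

m_melted ≈ 55.5 g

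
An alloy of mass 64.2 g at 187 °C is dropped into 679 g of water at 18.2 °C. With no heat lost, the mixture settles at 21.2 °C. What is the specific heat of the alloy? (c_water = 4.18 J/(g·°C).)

c ≈ 0.8 J/(g·°C)

Heat lost by the alloy = heat gained by the water:
64.2·c·(187 − 21.2) = 679·4.18·(21.2 − 18.2)
10644 c = 8514.7  ⇒  c ≈ 0.7999 J/(g·°C)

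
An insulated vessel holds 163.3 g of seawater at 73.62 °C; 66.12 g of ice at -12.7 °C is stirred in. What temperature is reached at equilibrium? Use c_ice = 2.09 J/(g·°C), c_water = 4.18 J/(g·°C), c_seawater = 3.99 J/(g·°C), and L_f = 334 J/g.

Sum of m c ΔT and latent-heat terms is zero:
ice -12.7→0 °C: 66.12·2.09·12.7 = 1755; fusion: m_ice L_f = 66.12·334 = 22084; warm the meltwater: 276.38 T; seawater cools: 163.3·3.99·(T − 73.62) = 651.57(T − 73.62)
927.95 T = 47968 − 23839 = 24129
T ≈ 26.00 °C (positive, so assuming full melt was valid).

T_f ≈ 26.0 °C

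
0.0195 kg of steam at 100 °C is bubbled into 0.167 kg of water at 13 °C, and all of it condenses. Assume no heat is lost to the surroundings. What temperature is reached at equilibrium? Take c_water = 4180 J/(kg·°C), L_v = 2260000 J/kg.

Net heat exchanged in the isolated system is zero:
steam→water at 100 °C releases m L_v = 0.0195·2260000 = 44070
  condensate cools 100→T: 0.0195·4180·(T − 100) = 81.51(T − 100)
  water warms: 0.167·4180·(T − 13) = 698.06(T − 13)
779.57 T = 44070 + 8151 + 9074.8 = 61296
T ≈ 78.63 °C (< 100 °C, so full condensation is consistent).

T_f ≈ 78.6 °C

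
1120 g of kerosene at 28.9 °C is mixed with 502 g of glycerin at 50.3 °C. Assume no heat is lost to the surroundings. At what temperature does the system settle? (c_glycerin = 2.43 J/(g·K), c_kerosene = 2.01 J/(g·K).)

With ΣQ=0 the equilibrium temperature is the m·c-weighted mean:
T_f = (1219.9·50.3 + 2251.2·28.9) / (1219.9 + 2251.2)
    = 126419 / 3471.1 ≈ 36.42 °C

T_f ≈ 36.4 °C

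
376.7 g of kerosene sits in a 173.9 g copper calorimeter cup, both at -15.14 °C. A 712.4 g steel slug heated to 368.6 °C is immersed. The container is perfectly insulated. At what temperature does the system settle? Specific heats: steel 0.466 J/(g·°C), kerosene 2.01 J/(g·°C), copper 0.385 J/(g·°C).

T_f ≈ 95.1 °C

Net heat exchanged in the isolated system is zero:
712.4×0.466×(T − 368.6) + 376.7×2.01×(T − (-15.14)) + 173.9×0.385×(T − (-15.14)) = 0
(331.98 + 757.17 + 66.95) T = 331.98×368.6 + 757.17×(-15.14) + 66.95×(-15.14)
T ≈ 95.05 °C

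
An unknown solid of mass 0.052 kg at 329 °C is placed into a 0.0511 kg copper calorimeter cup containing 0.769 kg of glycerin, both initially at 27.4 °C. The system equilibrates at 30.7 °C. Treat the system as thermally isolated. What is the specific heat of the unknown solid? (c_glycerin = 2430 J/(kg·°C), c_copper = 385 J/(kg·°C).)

Net heat exchanged in the isolated system is zero:
0.052·c·(30.7 − 329) + 0.769·2430·(30.7 − 27.4) + 0.0511·385·(30.7 − 27.4) = 0
-15.51 c = -6231.5
c = -6231.5/-15.51 ≈ 401.7 J/(kg·°C)

c ≈ 402 J/(kg·°C)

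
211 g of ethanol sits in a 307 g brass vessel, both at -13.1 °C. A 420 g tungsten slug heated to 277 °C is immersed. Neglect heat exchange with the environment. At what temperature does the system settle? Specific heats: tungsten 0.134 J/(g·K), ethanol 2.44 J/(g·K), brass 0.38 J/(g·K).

T_f is the heat-capacity-weighted average of the initial temperatures:
T_f = (56.28*277 + 514.84*(-13.1) + 116.66*(-13.1)) / (56.28 + 514.84 + 116.66)
    = 7316.9 / 687.78 ≈ 10.64 °C

T_f ≈ 10.6 °C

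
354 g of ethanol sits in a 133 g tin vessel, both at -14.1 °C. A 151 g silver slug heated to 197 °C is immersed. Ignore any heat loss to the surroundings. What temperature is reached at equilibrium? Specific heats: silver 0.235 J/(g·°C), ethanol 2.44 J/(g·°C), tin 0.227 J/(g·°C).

Setting the total heat transfer to zero:
151·0.235·(T − 197) + 354·2.44·(T − (-14.1)) + 133·0.227·(T − (-14.1)) = 0
929.44 T = -5614.2
T = -5614.2/929.44 ≈ -6.04 °C

T_f ≈ -6.0 °C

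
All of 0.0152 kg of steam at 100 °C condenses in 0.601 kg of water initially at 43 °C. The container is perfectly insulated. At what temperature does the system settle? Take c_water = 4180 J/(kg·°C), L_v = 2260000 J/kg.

Taking heat into each body as positive, Σ m c ΔT = 0:
steam→water at 100 °C releases m L_v = 0.0152·2260000 = 34352
  condensed water 100 °C→T: 63.54(T − 100)
  original water: 2512.2(T − 43)
2575.7 T = 34352 + 6353.6 + 108024 = 148729
T ≈ 57.74 °C (< 100 °C, so full condensation is consistent).

T_f ≈ 57.7 °C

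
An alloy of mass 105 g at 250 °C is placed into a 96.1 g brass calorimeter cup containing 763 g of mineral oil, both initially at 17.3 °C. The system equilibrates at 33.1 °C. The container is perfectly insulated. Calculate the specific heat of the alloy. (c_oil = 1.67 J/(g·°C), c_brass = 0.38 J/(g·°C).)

c ≈ 0.909 J/(g·°C)

Energy conservation, ΣQ = 0:
105×c×(33.1 − 250) + 763×1.67×(33.1 − 17.3) + 96.1×0.38×(33.1 − 17.3) = 0
-22774 c = -20710
c = -20710/-22774 ≈ 0.9093 J/(g·°C)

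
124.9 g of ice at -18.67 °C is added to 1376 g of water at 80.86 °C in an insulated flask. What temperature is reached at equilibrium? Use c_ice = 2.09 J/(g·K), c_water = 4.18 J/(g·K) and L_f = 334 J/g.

T_f ≈ 66.7 °C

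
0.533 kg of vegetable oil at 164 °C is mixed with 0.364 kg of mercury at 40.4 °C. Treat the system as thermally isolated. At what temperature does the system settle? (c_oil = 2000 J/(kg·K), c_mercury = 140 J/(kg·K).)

T_f ≈ 158.4 °C

Setting the total heat transfer to zero:
0.533*2000*(T − 164) + 0.364*140*(T − 40.4) = 0
1066(T − 164) + 50.96(T − 40.4) = 0
(1066 + 50.96) T = 1066*164 + 50.96*40.4
T ≈ 158.36 °C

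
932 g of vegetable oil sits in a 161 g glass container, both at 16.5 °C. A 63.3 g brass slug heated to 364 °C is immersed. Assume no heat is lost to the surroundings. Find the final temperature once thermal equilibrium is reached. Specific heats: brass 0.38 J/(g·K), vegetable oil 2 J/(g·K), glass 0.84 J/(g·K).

T_f = Σ m_i c_i T_i / Σ m_i c_i:
T_f = (24.05·364 + 1864·16.5 + 135.24·16.5) / (24.05 + 1864 + 135.24)
    = 41743 / 2023.3 ≈ 20.63 °C

T_f ≈ 20.6 °C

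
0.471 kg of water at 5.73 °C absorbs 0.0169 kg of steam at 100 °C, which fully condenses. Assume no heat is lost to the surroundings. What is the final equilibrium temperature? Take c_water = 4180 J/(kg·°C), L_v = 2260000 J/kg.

T_f ≈ 27.7 °C

Energy balance with sensible and latent terms:
latent heat released on condensation: 0.0169·2260000 = 38194
  condensate cools 100→T: 0.0169·4180·(T − 100) = 70.64(T − 100)
  original water: 1968.8(T − 5.73)
2039.4 T = 38194 + 7064.2 + 11281 = 56539
T ≈ 27.72 °C (< 100 °C, so full condensation is consistent).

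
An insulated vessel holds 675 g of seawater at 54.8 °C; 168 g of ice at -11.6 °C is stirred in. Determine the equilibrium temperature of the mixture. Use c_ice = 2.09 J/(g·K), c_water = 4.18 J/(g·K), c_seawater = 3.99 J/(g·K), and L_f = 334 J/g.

T_f ≈ 25.7 °C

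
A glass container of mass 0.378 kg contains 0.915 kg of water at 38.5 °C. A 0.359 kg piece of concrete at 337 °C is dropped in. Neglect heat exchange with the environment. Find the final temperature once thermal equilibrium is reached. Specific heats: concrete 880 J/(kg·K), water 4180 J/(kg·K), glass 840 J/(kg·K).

T_f ≈ 59.7 °C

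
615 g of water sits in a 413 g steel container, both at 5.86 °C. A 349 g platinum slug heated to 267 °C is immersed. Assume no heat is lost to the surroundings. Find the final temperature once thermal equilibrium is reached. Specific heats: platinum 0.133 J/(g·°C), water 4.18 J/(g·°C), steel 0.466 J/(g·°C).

T_f ≈ 10.2 °C

T_f = Σ m_i c_i T_i / Σ m_i c_i:
T_f = (46.42×267 + 2570.7×5.86 + 192.46×5.86) / (46.42 + 2570.7 + 192.46)
    = 28585 / 2809.6 ≈ 10.17 °C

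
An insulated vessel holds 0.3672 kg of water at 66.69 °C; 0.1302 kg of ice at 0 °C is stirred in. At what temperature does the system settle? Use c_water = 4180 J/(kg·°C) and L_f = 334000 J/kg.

T_f ≈ 28.3 °C

Energy balance with sensible and latent terms:
latent heat to melt: 0.1302·334000 = 43487
  meltwater 0→T: 0.1302·4180·T = 544.24 T
  water cools: 0.3672·4180·(T − 66.69) = 1534.9(T − 66.69)
2079.1 T = 102362 − 43487 = 58875
T ≈ 28.32 °C — above 0 °C, consistent with complete melting.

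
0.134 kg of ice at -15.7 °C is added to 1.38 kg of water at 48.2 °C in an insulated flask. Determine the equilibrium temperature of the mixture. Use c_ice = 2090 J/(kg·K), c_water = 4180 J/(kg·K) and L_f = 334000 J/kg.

Net heat exchanged in the isolated system is zero:
warm ice to 0 °C: 0.134×2090×(0 − (-15.7)) = 4396.9
  fusion: m_ice L_f = 0.134×334000 = 44756
  meltwater 0→T: 0.134×4180×T = 560.12 T
  water: 5768.4(T − 48.2)
6328.5 T = 278037 − 49153 = 228884
T ≈ 36.17 °C — above 0 °C, consistent with complete melting.

T_f ≈ 36.2 °C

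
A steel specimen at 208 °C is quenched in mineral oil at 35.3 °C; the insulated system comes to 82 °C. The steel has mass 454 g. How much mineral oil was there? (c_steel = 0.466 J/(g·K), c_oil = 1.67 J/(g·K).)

m ≈ 342 g

Heat gained plus heat lost sum to zero:
454×0.466×(82 − 208) + m×1.67×(82 − 35.3) = 0
77.99 m = 26657
m = 26657/77.99 ≈ 341.8 g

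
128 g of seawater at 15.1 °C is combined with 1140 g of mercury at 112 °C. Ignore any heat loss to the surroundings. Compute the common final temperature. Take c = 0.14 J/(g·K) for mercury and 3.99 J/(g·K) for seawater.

T_f ≈ 38.2 °C

T_f is the heat-capacity-weighted average of the initial temperatures:
T_f = (159.6×112 + 510.72×15.1) / (159.6 + 510.72)
    = 25587 / 670.32 ≈ 38.17 °C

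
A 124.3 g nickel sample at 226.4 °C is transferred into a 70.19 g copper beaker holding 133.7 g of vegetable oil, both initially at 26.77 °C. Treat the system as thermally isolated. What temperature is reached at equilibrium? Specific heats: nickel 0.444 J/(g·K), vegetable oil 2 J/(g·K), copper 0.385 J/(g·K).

T_f ≈ 58.3 °C

T_f is the heat-capacity-weighted average of the initial temperatures:
T_f = (55.19*226.4 + 267.4*26.77 + 27.02*26.77) / (55.19 + 267.4 + 27.02)
    = 20377 / 349.61 ≈ 58.28 °C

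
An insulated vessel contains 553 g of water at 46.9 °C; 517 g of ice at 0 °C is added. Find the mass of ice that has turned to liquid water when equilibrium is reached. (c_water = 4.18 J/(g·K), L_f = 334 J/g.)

m_melted ≈ 325 g

Heat available from the water dropping to 0 °C: 553·4.18·46.9 = 108411 J.
Fully melting the ice requires m_ice L_f = 517·334 = 172678 J.
108411 J < 172678 J, so only part of the ice melts and the system sits at 0 °C.
Mass melted = 108411/334 ≈ 324.6 g.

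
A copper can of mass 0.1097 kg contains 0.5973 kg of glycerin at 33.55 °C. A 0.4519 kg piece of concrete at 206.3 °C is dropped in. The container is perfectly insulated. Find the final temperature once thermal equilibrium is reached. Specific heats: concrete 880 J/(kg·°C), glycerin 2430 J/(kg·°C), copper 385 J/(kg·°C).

T_f is the heat-capacity-weighted average of the initial temperatures:
T_f = (397.67·206.3 + 1451.4·33.55 + 42.23·33.55) / (397.67 + 1451.4 + 42.23)
    = 132152 / 1891.3 ≈ 69.87 °C

T_f ≈ 69.9 °C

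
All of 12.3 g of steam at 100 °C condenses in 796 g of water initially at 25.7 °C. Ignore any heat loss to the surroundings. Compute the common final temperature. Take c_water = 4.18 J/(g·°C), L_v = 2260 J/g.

Energy balance with sensible and latent terms:
condense steam: −12.3×2260 = −27798
  condensate cools 100→T: 12.3×4.18×(T − 100) = 51.41(T − 100)
  original water: 3327.3(T − 25.7)
3378.7 T = 27798 + 5141.4 + 85511 = 118450
T ≈ 35.06 °C, under the boiling point, so the assumption holds.

T_f ≈ 35.1 °C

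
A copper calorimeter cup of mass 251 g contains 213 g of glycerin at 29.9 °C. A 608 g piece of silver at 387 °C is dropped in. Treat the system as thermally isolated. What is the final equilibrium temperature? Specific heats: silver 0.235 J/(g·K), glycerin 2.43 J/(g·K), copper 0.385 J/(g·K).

With ΣQ=0 the equilibrium temperature is the m·c-weighted mean:
T_f = (142.88×387 + 517.59×29.9 + 96.64×29.9) / (142.88 + 517.59 + 96.64)
    = 73660 / 757.11 ≈ 97.29 °C

T_f ≈ 97.3 °C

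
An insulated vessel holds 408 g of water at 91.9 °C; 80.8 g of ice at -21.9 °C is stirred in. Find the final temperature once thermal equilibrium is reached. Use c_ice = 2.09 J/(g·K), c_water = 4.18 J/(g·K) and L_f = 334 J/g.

T_f ≈ 61.7 °C

Net heat exchanged in the isolated system is zero:
warm ice to 0 °C: 80.8×2.09×(0 − (-21.9)) = 3698.3
  fusion: m_ice L_f = 80.8×334 = 26987
  meltwater 0→T: 80.8×4.18×T = 337.74 T
  water cools: 408×4.18×(T − 91.9) = 1705.4(T − 91.9)
2043.2 T = 156730 − 30685 = 126044
T ≈ 61.69 °C — above 0 °C, consistent with complete melting.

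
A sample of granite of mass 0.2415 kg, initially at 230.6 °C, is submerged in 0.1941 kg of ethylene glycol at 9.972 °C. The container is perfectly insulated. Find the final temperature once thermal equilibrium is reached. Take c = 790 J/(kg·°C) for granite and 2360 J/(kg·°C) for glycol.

T_f ≈ 74.8 °C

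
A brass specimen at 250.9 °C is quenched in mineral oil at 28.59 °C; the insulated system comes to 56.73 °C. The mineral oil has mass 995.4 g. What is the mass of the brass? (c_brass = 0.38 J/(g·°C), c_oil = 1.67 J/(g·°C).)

m ≈ 634 g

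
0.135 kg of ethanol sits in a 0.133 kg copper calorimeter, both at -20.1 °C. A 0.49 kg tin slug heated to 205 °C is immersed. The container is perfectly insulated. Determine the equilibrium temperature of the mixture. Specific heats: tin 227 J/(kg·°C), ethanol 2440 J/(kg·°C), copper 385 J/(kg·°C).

Let T be the final temperature. ΣQ_i = 0:
0.49·227·(T − 205) + 0.135·2440·(T − (-20.1)) + 0.133·385·(T − (-20.1)) = 0
491.84 T = 15152
T = 15152/491.84 ≈ 30.81 °C

T_f ≈ 30.8 °C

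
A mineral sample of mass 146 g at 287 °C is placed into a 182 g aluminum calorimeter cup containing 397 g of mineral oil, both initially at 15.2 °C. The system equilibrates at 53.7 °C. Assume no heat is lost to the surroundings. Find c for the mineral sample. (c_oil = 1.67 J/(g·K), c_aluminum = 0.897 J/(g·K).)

Conservation of energy gives ΣQ = 0:
146×c×(53.7 − 287) + 397×1.67×(53.7 − 15.2) + 182×0.897×(53.7 − 15.2) = 0
-34062 c = -31810
c = -31810/-34062 ≈ 0.9339 J/(g·K)

c ≈ 0.934 J/(g·K)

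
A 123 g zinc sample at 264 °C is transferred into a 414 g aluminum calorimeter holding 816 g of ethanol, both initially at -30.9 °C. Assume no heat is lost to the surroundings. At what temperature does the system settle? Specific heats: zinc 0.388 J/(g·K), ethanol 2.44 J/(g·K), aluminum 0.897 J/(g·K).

T_f ≈ -25.1 °C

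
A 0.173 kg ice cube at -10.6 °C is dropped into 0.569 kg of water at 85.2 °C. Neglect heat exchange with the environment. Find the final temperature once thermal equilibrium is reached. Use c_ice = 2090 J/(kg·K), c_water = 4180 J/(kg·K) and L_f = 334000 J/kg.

Setting the total heat transfer to zero:
ice -10.6→0 °C: 0.173·2090·10.6 = 3832.6; latent heat to melt: 0.173·334000 = 57782; warm the meltwater: 723.14 T; water: 2378.4(T − 85.2)
3101.6 T = 202641 − 61615 = 141027
T ≈ 45.47 °C. Since T > 0 °C, the all-ice-melts assumption holds.

T_f ≈ 45.5 °C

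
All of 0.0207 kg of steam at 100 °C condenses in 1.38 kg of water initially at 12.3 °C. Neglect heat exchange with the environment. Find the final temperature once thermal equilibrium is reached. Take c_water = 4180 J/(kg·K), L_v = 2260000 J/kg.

Sum of m c ΔT and latent-heat terms is zero:
steam→water at 100 °C releases m L_v = 0.0207×2260000 = 46782; condensate cools 100→T: 0.0207×4180×(T − 100) = 86.53(T − 100); original water: 5768.4(T − 12.3)
5854.9 T = 46782 + 8652.6 + 70951 = 126386
T ≈ 21.59 °C, under the boiling point, so the assumption holds.

T_f ≈ 21.6 °C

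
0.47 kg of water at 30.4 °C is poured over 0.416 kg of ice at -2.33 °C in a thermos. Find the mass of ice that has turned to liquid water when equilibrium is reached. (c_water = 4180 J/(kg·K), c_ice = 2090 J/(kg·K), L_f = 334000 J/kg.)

m_melted ≈ 0.173 kg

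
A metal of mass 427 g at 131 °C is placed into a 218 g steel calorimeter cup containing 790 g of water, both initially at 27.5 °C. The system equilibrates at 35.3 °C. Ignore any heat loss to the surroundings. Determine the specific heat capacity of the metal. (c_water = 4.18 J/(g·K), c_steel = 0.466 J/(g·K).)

Conservation of energy gives ΣQ = 0:
427·c·(35.3 − 131) + 790·4.18·(35.3 − 27.5) + 218·0.466·(35.3 − 27.5) = 0
-40864 c = -26550
c = -26550/-40864 ≈ 0.6497 J/(g·K)

c ≈ 0.65 J/(g·K)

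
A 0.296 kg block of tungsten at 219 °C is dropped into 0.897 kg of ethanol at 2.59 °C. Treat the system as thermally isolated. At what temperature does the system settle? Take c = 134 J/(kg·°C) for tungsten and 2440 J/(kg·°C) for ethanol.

T_f ≈ 6.4 °C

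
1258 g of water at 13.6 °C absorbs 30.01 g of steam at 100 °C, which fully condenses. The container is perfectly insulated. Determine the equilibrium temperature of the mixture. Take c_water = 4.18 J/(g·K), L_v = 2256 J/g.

Conservation of energy gives ΣQ = 0:
steam→water at 100 °C releases m L_v = 30.01·2256 = 67703
  condensate cools 100→T: 30.01·4.18·(T − 100) = 125.44(T − 100)
  original water: 5258.4(T − 13.6)
5383.9 T = 67703 + 12544 + 71515 = 151762
T ≈ 28.19 °C — below 100 °C, confirming all the steam condensed.

T_f ≈ 28.2 °C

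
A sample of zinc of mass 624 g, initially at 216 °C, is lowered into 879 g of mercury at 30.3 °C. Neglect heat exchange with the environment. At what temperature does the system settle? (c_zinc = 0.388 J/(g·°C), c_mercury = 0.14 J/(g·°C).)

T_f ≈ 153.4 °C

Conservation of energy gives ΣQ = 0:
624·0.388·(T − 216) + 879·0.14·(T − 30.3) = 0
242.11(T − 216) + 123.06(T − 30.3) = 0
(242.11 + 123.06) T = 242.11·216 + 123.06·30.3
T = 56025/365.17 ≈ 153.42 °C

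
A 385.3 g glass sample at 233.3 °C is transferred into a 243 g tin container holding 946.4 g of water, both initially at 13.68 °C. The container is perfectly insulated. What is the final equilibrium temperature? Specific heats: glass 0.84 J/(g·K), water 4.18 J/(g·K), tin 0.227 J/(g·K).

Net heat exchanged in the isolated system is zero:
385.3×0.84×(T − 233.3) + 946.4×4.18×(T − 13.68) + 243×0.227×(T − 13.68) = 0
323.65(T − 233.3) + 3956(T − 13.68) + 55.16(T − 13.68) = 0
(323.65 + 3956 + 55.16) T = 323.65×233.3 + 3956×13.68 + 55.16×13.68
T = 130380/4334.8 ≈ 30.08 °C

T_f ≈ 30.1 °C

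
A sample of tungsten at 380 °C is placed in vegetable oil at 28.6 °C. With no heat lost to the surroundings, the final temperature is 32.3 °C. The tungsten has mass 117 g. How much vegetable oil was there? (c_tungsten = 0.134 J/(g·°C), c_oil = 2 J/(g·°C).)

Net heat exchanged in the isolated system is zero:
117×0.134×(32.3 − 380) + m×2×(32.3 − 28.6) = 0
7.4 m = 5451.2
m = 5451.2/7.4 ≈ 736.7 g

m ≈ 737 g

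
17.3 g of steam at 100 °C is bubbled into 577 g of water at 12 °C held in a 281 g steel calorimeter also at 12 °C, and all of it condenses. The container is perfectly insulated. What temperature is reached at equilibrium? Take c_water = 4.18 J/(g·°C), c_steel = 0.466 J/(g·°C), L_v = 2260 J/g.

Heat gained plus heat lost sum to zero:
latent heat released on condensation: 17.3×2260 = 39098
  condensed water 100 °C→T: 72.31(T − 100)
  water warms: 577×4.18×(T − 12) = 2411.9(T − 12)
  steel cup: 281×0.466×(T − 12) = 130.95(T − 12)
2615.1 T = 39098 + 7231.4 + 30514 = 76843
T ≈ 29.38 °C (< 100 °C, so full condensation is consistent).

T_f ≈ 29.4 °C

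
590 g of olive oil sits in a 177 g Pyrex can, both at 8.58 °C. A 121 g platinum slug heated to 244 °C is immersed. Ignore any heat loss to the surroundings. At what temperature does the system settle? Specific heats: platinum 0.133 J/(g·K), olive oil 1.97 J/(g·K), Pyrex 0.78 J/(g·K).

Energy conservation, ΣQ = 0:
121*0.133*(T − 244) + 590*1.97*(T − 8.58) + 177*0.78*(T − 8.58) = 0
16.09(T − 244) + 1162.3(T − 8.58) + 138.06(T − 8.58) = 0
1316.5 T = 15084
T ≈ 11.46 °C

T_f ≈ 11.5 °C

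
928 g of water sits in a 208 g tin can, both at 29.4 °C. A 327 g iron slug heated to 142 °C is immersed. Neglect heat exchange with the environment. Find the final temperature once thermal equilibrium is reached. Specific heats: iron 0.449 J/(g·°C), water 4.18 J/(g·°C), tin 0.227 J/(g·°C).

T_f ≈ 33.5 °C

Setting the total heat transfer to zero:
327*0.449*(T − 142) + 928*4.18*(T − 29.4) + 208*0.227*(T − 29.4) = 0
146.82(T − 142) + 3879(T − 29.4) + 47.22(T − 29.4) = 0
(146.82 + 3879 + 47.22) T = 146.82*142 + 3879*29.4 + 47.22*29.4
T = 136281/4073.1 ≈ 33.46 °C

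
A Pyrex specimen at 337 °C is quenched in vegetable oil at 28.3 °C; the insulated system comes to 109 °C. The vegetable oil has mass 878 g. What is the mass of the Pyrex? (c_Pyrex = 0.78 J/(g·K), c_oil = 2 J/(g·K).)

m ≈ 797 g

|Q_Pyrex| = |Q_oil|:
m·0.78·(337 − 109) = 878·2·(109 − 28.3)
177.84 m = 141709  ⇒  m ≈ 796.8 g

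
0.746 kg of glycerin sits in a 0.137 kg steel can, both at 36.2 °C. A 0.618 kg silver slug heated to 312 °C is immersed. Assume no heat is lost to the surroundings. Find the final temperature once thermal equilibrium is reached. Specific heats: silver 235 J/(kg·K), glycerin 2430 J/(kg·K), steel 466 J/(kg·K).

Taking heat into each body as positive, Σ m c ΔT = 0:
0.618×235×(T − 312) + 0.746×2430×(T − 36.2) + 0.137×466×(T − 36.2) = 0
145.23(T − 312) + 1812.8(T − 36.2) + 63.84(T − 36.2) = 0
2021.9 T = 113245
T = 113245/2021.9 ≈ 56.01 °C

T_f ≈ 56.0 °C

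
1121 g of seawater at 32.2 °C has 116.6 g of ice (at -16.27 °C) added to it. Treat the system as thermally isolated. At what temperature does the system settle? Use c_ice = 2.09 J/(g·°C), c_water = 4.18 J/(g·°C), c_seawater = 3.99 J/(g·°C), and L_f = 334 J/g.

T_f ≈ 20.4 °C

Let T be the final temperature. ΣQ_i = 0:
warm ice to 0 °C: 116.6×2.09×(0 − (-16.27)) = 3964.9
  latent heat to melt: 116.6×334 = 38944
  warm the meltwater: 487.39 T
  seawater cools: 1121×3.99×(T − 32.2) = 4472.8(T − 32.2)
4960.2 T = 144024 − 42909 = 101115
T ≈ 20.39 °C — above 0 °C, consistent with complete melting.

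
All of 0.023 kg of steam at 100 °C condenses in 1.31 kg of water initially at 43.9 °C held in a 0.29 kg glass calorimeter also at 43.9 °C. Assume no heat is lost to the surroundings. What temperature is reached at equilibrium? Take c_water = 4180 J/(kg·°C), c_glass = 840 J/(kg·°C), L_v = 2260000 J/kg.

Setting the total heat transfer to zero:
latent heat released on condensation: 0.023×2260000 = 51980
  condensed water 100 °C→T: 96.14(T − 100)
  original water: 5475.8(T − 43.9)
  glass cup: 0.29×840×(T − 43.9) = 243.6(T − 43.9)
5815.5 T = 51980 + 9614 + 251082 = 312676
T ≈ 53.77 °C, under the boiling point, so the assumption holds.

T_f ≈ 53.8 °C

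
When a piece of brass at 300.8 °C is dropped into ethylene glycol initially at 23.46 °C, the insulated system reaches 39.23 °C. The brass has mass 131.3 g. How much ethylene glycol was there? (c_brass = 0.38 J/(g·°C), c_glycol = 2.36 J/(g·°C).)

Let T be the final temperature. ΣQ_i = 0:
131.3·0.38·(39.23 − 300.8) + m·2.36·(39.23 − 23.46) = 0
37.22 m = 13051
m = 13051/37.22 ≈ 350.7 g

m ≈ 351 g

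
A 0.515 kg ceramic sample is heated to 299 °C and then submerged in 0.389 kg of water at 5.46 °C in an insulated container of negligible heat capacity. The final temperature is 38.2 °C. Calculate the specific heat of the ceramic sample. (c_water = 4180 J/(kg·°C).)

c ≈ 396 J/(kg·°C)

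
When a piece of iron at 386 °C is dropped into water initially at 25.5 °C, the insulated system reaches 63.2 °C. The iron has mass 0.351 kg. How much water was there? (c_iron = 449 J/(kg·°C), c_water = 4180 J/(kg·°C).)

Conservation of energy gives ΣQ = 0:
0.351·449·(63.2 − 386) + m·4180·(63.2 − 25.5) = 0
157586 m = 50873
m = 50873/157586 ≈ 0.3228 kg

m ≈ 0.323 kg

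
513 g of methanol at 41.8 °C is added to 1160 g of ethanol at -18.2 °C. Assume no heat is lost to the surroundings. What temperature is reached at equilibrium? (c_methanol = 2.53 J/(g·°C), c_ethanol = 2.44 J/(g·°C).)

T_f ≈ 0.7 °C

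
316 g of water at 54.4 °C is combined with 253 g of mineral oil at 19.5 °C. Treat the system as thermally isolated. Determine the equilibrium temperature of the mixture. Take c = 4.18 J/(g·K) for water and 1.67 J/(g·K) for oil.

T_f ≈ 45.9 °C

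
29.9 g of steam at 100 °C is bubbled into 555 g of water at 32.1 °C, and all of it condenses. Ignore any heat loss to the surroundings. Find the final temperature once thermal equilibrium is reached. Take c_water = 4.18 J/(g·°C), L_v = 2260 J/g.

T_f ≈ 63.2 °C

Heat gained plus heat lost sum to zero:
condense steam: −29.9·2260 = −67574
  condensate cools 100→T: 29.9·4.18·(T − 100) = 124.98(T − 100)
  original water: 2319.9(T − 32.1)
2444.9 T = 67574 + 12498 + 74469 = 154541
T ≈ 63.21 °C — below 100 °C, confirming all the steam condensed.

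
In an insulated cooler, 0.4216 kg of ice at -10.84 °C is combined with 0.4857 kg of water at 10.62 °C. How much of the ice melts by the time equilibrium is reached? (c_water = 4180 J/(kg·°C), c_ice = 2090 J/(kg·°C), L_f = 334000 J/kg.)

m_melted ≈ 0.036 kg

Water can give up m c ΔT = 0.4857·4180·10.62 = 21561 J before reaching 0 °C.
Of that, 0.4216·2090·10.84 = 9551.6 J goes to bring the ice to 0 °C, leaving 12009 J.
Fully melting the ice requires m_ice L_f = 0.4216·334000 = 140814 J.
Since 12009 < 140814 J, not all the ice melts; equilibrium is at 0 °C.
m_melt = 12009 / L_f = 0.03596 kg.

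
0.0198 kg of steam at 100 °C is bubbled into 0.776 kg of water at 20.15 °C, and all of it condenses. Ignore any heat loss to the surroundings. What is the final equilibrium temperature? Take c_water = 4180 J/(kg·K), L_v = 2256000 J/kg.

T_f ≈ 35.6 °C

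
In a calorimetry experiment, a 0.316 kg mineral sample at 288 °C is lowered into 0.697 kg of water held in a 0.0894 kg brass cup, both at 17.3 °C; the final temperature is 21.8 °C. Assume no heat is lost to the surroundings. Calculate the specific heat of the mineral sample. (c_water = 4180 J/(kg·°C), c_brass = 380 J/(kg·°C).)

Setting the total heat transfer to zero:
0.316·c·(21.8 − 288) + 0.697·4180·(21.8 − 17.3) + 0.0894·380·(21.8 − 17.3) = 0
-84.12 c = -13263
c = -13263/-84.12 ≈ 157.7 J/(kg·°C)

c ≈ 158 J/(kg·°C)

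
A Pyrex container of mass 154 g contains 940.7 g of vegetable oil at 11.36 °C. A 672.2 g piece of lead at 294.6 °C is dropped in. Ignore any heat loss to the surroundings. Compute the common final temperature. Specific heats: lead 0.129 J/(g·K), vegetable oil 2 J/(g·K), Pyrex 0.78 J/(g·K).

T_f is the heat-capacity-weighted average of the initial temperatures:
T_f = (86.71·294.6 + 1881.4·11.36 + 120.12·11.36) / (86.71 + 1881.4 + 120.12)
    = 48283 / 2088.2 ≈ 23.12 °C

T_f ≈ 23.1 °C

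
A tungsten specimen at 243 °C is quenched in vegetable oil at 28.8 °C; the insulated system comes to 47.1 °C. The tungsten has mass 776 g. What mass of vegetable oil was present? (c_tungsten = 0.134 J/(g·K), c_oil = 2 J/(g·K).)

m ≈ 557 g

Heat gained plus heat lost sum to zero:
776·0.134·(47.1 − 243) + m·2·(47.1 − 28.8) = 0
36.6 m = 20370
m = 20370/36.6 ≈ 556.6 g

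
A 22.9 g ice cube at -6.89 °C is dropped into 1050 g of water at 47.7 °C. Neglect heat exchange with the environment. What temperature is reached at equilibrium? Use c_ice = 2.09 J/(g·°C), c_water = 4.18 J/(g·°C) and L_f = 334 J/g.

T_f ≈ 44.9 °C

Heat gained plus heat lost sum to zero:
warm ice to 0 °C: 22.9·2.09·(0 − (-6.89)) = 329.76; melt ice: 22.9·334 = 7648.6; meltwater 0→T: 22.9·4.18·T = 95.72 T; water: 4389(T − 47.7)
4484.7 T = 209355 − 7978.4 = 201377
T ≈ 44.90 °C — above 0 °C, consistent with complete melting.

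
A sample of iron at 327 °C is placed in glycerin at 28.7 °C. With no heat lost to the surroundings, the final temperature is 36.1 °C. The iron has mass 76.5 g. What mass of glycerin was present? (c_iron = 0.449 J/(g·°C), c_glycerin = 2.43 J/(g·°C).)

m ≈ 556 g

|Q_iron| = |Q_glycerin|:
76.5·0.449·(327 − 36.1) = m·2.43·(36.1 − 28.7)
17.98 m = 9992  ⇒  m ≈ 555.7 g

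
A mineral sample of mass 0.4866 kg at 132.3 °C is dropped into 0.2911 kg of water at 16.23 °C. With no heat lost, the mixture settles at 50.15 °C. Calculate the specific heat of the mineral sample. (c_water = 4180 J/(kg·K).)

c ≈ 1030 J/(kg·K)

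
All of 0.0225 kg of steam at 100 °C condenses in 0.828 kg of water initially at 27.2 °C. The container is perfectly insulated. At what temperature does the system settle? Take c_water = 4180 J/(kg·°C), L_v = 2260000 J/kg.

Energy balance with sensible and latent terms:
steam→water at 100 °C releases m L_v = 0.0225×2260000 = 50850
  condensed water 100 °C→T: 94.05(T − 100)
  original water: 3461(T − 27.2)
3555.1 T = 50850 + 9405 + 94140 = 154395
T ≈ 43.43 °C (< 100 °C, so full condensation is consistent).

T_f ≈ 43.4 °C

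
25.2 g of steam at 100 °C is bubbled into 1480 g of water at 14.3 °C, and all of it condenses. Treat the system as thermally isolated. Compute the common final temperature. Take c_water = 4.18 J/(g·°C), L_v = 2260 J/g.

T_f ≈ 24.8 °C

Sum of m c ΔT and latent-heat terms is zero:
latent heat released on condensation: 25.2×2260 = 56952
  condensed water 100 °C→T: 105.34(T − 100)
  water warms: 1480×4.18×(T − 14.3) = 6186.4(T − 14.3)
6291.7 T = 56952 + 10534 + 88466 = 155951
T ≈ 24.79 °C (< 100 °C, so full condensation is consistent).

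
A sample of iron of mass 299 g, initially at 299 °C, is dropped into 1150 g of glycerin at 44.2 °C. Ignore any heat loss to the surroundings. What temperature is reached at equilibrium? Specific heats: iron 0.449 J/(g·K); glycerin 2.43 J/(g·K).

With ΣQ=0 the equilibrium temperature is the m·c-weighted mean:
T_f = (134.25·299 + 2794.5·44.2) / (134.25 + 2794.5)
    = 163658 / 2928.8 ≈ 55.88 °C

T_f ≈ 55.9 °C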